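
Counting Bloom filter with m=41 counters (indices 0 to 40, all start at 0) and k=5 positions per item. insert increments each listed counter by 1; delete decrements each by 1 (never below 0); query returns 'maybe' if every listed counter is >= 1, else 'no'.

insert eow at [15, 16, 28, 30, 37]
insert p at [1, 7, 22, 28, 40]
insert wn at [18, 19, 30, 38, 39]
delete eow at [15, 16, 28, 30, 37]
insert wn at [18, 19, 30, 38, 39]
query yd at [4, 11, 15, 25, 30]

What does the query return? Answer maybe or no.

Step 1: insert eow at [15, 16, 28, 30, 37] -> counters=[0,0,0,0,0,0,0,0,0,0,0,0,0,0,0,1,1,0,0,0,0,0,0,0,0,0,0,0,1,0,1,0,0,0,0,0,0,1,0,0,0]
Step 2: insert p at [1, 7, 22, 28, 40] -> counters=[0,1,0,0,0,0,0,1,0,0,0,0,0,0,0,1,1,0,0,0,0,0,1,0,0,0,0,0,2,0,1,0,0,0,0,0,0,1,0,0,1]
Step 3: insert wn at [18, 19, 30, 38, 39] -> counters=[0,1,0,0,0,0,0,1,0,0,0,0,0,0,0,1,1,0,1,1,0,0,1,0,0,0,0,0,2,0,2,0,0,0,0,0,0,1,1,1,1]
Step 4: delete eow at [15, 16, 28, 30, 37] -> counters=[0,1,0,0,0,0,0,1,0,0,0,0,0,0,0,0,0,0,1,1,0,0,1,0,0,0,0,0,1,0,1,0,0,0,0,0,0,0,1,1,1]
Step 5: insert wn at [18, 19, 30, 38, 39] -> counters=[0,1,0,0,0,0,0,1,0,0,0,0,0,0,0,0,0,0,2,2,0,0,1,0,0,0,0,0,1,0,2,0,0,0,0,0,0,0,2,2,1]
Query yd: check counters[4]=0 counters[11]=0 counters[15]=0 counters[25]=0 counters[30]=2 -> no

Answer: no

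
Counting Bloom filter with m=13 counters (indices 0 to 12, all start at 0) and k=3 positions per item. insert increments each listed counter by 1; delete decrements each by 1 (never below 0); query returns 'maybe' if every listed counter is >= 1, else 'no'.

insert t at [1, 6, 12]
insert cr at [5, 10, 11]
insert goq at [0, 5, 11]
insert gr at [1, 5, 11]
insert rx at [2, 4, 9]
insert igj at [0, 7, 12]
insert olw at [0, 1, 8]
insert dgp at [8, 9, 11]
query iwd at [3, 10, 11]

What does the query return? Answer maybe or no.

Step 1: insert t at [1, 6, 12] -> counters=[0,1,0,0,0,0,1,0,0,0,0,0,1]
Step 2: insert cr at [5, 10, 11] -> counters=[0,1,0,0,0,1,1,0,0,0,1,1,1]
Step 3: insert goq at [0, 5, 11] -> counters=[1,1,0,0,0,2,1,0,0,0,1,2,1]
Step 4: insert gr at [1, 5, 11] -> counters=[1,2,0,0,0,3,1,0,0,0,1,3,1]
Step 5: insert rx at [2, 4, 9] -> counters=[1,2,1,0,1,3,1,0,0,1,1,3,1]
Step 6: insert igj at [0, 7, 12] -> counters=[2,2,1,0,1,3,1,1,0,1,1,3,2]
Step 7: insert olw at [0, 1, 8] -> counters=[3,3,1,0,1,3,1,1,1,1,1,3,2]
Step 8: insert dgp at [8, 9, 11] -> counters=[3,3,1,0,1,3,1,1,2,2,1,4,2]
Query iwd: check counters[3]=0 counters[10]=1 counters[11]=4 -> no

Answer: no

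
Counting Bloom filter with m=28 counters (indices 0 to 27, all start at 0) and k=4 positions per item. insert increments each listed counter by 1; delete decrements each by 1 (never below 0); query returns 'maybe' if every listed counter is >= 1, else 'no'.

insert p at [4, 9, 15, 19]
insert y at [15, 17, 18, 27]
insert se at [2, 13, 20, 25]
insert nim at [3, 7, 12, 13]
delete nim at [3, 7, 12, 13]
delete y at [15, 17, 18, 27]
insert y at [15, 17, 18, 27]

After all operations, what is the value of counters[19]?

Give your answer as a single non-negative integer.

Step 1: insert p at [4, 9, 15, 19] -> counters=[0,0,0,0,1,0,0,0,0,1,0,0,0,0,0,1,0,0,0,1,0,0,0,0,0,0,0,0]
Step 2: insert y at [15, 17, 18, 27] -> counters=[0,0,0,0,1,0,0,0,0,1,0,0,0,0,0,2,0,1,1,1,0,0,0,0,0,0,0,1]
Step 3: insert se at [2, 13, 20, 25] -> counters=[0,0,1,0,1,0,0,0,0,1,0,0,0,1,0,2,0,1,1,1,1,0,0,0,0,1,0,1]
Step 4: insert nim at [3, 7, 12, 13] -> counters=[0,0,1,1,1,0,0,1,0,1,0,0,1,2,0,2,0,1,1,1,1,0,0,0,0,1,0,1]
Step 5: delete nim at [3, 7, 12, 13] -> counters=[0,0,1,0,1,0,0,0,0,1,0,0,0,1,0,2,0,1,1,1,1,0,0,0,0,1,0,1]
Step 6: delete y at [15, 17, 18, 27] -> counters=[0,0,1,0,1,0,0,0,0,1,0,0,0,1,0,1,0,0,0,1,1,0,0,0,0,1,0,0]
Step 7: insert y at [15, 17, 18, 27] -> counters=[0,0,1,0,1,0,0,0,0,1,0,0,0,1,0,2,0,1,1,1,1,0,0,0,0,1,0,1]
Final counters=[0,0,1,0,1,0,0,0,0,1,0,0,0,1,0,2,0,1,1,1,1,0,0,0,0,1,0,1] -> counters[19]=1

Answer: 1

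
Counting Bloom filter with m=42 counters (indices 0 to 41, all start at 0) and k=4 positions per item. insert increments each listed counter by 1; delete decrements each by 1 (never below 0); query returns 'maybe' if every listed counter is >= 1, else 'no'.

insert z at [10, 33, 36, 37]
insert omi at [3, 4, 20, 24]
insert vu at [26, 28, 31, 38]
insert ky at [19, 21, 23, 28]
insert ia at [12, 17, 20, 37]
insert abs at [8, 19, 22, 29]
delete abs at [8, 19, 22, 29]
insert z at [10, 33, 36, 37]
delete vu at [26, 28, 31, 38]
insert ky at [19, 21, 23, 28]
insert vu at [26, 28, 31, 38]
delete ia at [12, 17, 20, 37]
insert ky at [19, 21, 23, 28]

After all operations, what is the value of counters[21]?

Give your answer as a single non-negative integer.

Step 1: insert z at [10, 33, 36, 37] -> counters=[0,0,0,0,0,0,0,0,0,0,1,0,0,0,0,0,0,0,0,0,0,0,0,0,0,0,0,0,0,0,0,0,0,1,0,0,1,1,0,0,0,0]
Step 2: insert omi at [3, 4, 20, 24] -> counters=[0,0,0,1,1,0,0,0,0,0,1,0,0,0,0,0,0,0,0,0,1,0,0,0,1,0,0,0,0,0,0,0,0,1,0,0,1,1,0,0,0,0]
Step 3: insert vu at [26, 28, 31, 38] -> counters=[0,0,0,1,1,0,0,0,0,0,1,0,0,0,0,0,0,0,0,0,1,0,0,0,1,0,1,0,1,0,0,1,0,1,0,0,1,1,1,0,0,0]
Step 4: insert ky at [19, 21, 23, 28] -> counters=[0,0,0,1,1,0,0,0,0,0,1,0,0,0,0,0,0,0,0,1,1,1,0,1,1,0,1,0,2,0,0,1,0,1,0,0,1,1,1,0,0,0]
Step 5: insert ia at [12, 17, 20, 37] -> counters=[0,0,0,1,1,0,0,0,0,0,1,0,1,0,0,0,0,1,0,1,2,1,0,1,1,0,1,0,2,0,0,1,0,1,0,0,1,2,1,0,0,0]
Step 6: insert abs at [8, 19, 22, 29] -> counters=[0,0,0,1,1,0,0,0,1,0,1,0,1,0,0,0,0,1,0,2,2,1,1,1,1,0,1,0,2,1,0,1,0,1,0,0,1,2,1,0,0,0]
Step 7: delete abs at [8, 19, 22, 29] -> counters=[0,0,0,1,1,0,0,0,0,0,1,0,1,0,0,0,0,1,0,1,2,1,0,1,1,0,1,0,2,0,0,1,0,1,0,0,1,2,1,0,0,0]
Step 8: insert z at [10, 33, 36, 37] -> counters=[0,0,0,1,1,0,0,0,0,0,2,0,1,0,0,0,0,1,0,1,2,1,0,1,1,0,1,0,2,0,0,1,0,2,0,0,2,3,1,0,0,0]
Step 9: delete vu at [26, 28, 31, 38] -> counters=[0,0,0,1,1,0,0,0,0,0,2,0,1,0,0,0,0,1,0,1,2,1,0,1,1,0,0,0,1,0,0,0,0,2,0,0,2,3,0,0,0,0]
Step 10: insert ky at [19, 21, 23, 28] -> counters=[0,0,0,1,1,0,0,0,0,0,2,0,1,0,0,0,0,1,0,2,2,2,0,2,1,0,0,0,2,0,0,0,0,2,0,0,2,3,0,0,0,0]
Step 11: insert vu at [26, 28, 31, 38] -> counters=[0,0,0,1,1,0,0,0,0,0,2,0,1,0,0,0,0,1,0,2,2,2,0,2,1,0,1,0,3,0,0,1,0,2,0,0,2,3,1,0,0,0]
Step 12: delete ia at [12, 17, 20, 37] -> counters=[0,0,0,1,1,0,0,0,0,0,2,0,0,0,0,0,0,0,0,2,1,2,0,2,1,0,1,0,3,0,0,1,0,2,0,0,2,2,1,0,0,0]
Step 13: insert ky at [19, 21, 23, 28] -> counters=[0,0,0,1,1,0,0,0,0,0,2,0,0,0,0,0,0,0,0,3,1,3,0,3,1,0,1,0,4,0,0,1,0,2,0,0,2,2,1,0,0,0]
Final counters=[0,0,0,1,1,0,0,0,0,0,2,0,0,0,0,0,0,0,0,3,1,3,0,3,1,0,1,0,4,0,0,1,0,2,0,0,2,2,1,0,0,0] -> counters[21]=3

Answer: 3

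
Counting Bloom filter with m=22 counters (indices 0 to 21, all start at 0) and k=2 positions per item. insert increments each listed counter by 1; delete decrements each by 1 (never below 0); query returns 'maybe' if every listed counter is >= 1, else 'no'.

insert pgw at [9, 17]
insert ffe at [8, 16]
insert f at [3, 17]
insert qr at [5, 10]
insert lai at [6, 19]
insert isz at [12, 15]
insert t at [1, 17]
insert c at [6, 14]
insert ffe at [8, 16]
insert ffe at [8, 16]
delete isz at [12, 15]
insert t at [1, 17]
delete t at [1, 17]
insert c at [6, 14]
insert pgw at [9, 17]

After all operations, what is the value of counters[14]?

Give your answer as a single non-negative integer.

Step 1: insert pgw at [9, 17] -> counters=[0,0,0,0,0,0,0,0,0,1,0,0,0,0,0,0,0,1,0,0,0,0]
Step 2: insert ffe at [8, 16] -> counters=[0,0,0,0,0,0,0,0,1,1,0,0,0,0,0,0,1,1,0,0,0,0]
Step 3: insert f at [3, 17] -> counters=[0,0,0,1,0,0,0,0,1,1,0,0,0,0,0,0,1,2,0,0,0,0]
Step 4: insert qr at [5, 10] -> counters=[0,0,0,1,0,1,0,0,1,1,1,0,0,0,0,0,1,2,0,0,0,0]
Step 5: insert lai at [6, 19] -> counters=[0,0,0,1,0,1,1,0,1,1,1,0,0,0,0,0,1,2,0,1,0,0]
Step 6: insert isz at [12, 15] -> counters=[0,0,0,1,0,1,1,0,1,1,1,0,1,0,0,1,1,2,0,1,0,0]
Step 7: insert t at [1, 17] -> counters=[0,1,0,1,0,1,1,0,1,1,1,0,1,0,0,1,1,3,0,1,0,0]
Step 8: insert c at [6, 14] -> counters=[0,1,0,1,0,1,2,0,1,1,1,0,1,0,1,1,1,3,0,1,0,0]
Step 9: insert ffe at [8, 16] -> counters=[0,1,0,1,0,1,2,0,2,1,1,0,1,0,1,1,2,3,0,1,0,0]
Step 10: insert ffe at [8, 16] -> counters=[0,1,0,1,0,1,2,0,3,1,1,0,1,0,1,1,3,3,0,1,0,0]
Step 11: delete isz at [12, 15] -> counters=[0,1,0,1,0,1,2,0,3,1,1,0,0,0,1,0,3,3,0,1,0,0]
Step 12: insert t at [1, 17] -> counters=[0,2,0,1,0,1,2,0,3,1,1,0,0,0,1,0,3,4,0,1,0,0]
Step 13: delete t at [1, 17] -> counters=[0,1,0,1,0,1,2,0,3,1,1,0,0,0,1,0,3,3,0,1,0,0]
Step 14: insert c at [6, 14] -> counters=[0,1,0,1,0,1,3,0,3,1,1,0,0,0,2,0,3,3,0,1,0,0]
Step 15: insert pgw at [9, 17] -> counters=[0,1,0,1,0,1,3,0,3,2,1,0,0,0,2,0,3,4,0,1,0,0]
Final counters=[0,1,0,1,0,1,3,0,3,2,1,0,0,0,2,0,3,4,0,1,0,0] -> counters[14]=2

Answer: 2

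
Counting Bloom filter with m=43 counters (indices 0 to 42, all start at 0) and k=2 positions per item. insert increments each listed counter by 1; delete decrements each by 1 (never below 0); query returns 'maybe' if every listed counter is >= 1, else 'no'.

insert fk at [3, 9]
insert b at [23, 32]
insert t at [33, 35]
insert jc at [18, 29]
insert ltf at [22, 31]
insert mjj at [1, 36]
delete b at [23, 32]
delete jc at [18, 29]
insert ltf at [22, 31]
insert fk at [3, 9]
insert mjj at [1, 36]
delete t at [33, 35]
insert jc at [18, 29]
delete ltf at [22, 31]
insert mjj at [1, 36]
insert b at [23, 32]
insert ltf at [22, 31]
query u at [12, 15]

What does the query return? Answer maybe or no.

Step 1: insert fk at [3, 9] -> counters=[0,0,0,1,0,0,0,0,0,1,0,0,0,0,0,0,0,0,0,0,0,0,0,0,0,0,0,0,0,0,0,0,0,0,0,0,0,0,0,0,0,0,0]
Step 2: insert b at [23, 32] -> counters=[0,0,0,1,0,0,0,0,0,1,0,0,0,0,0,0,0,0,0,0,0,0,0,1,0,0,0,0,0,0,0,0,1,0,0,0,0,0,0,0,0,0,0]
Step 3: insert t at [33, 35] -> counters=[0,0,0,1,0,0,0,0,0,1,0,0,0,0,0,0,0,0,0,0,0,0,0,1,0,0,0,0,0,0,0,0,1,1,0,1,0,0,0,0,0,0,0]
Step 4: insert jc at [18, 29] -> counters=[0,0,0,1,0,0,0,0,0,1,0,0,0,0,0,0,0,0,1,0,0,0,0,1,0,0,0,0,0,1,0,0,1,1,0,1,0,0,0,0,0,0,0]
Step 5: insert ltf at [22, 31] -> counters=[0,0,0,1,0,0,0,0,0,1,0,0,0,0,0,0,0,0,1,0,0,0,1,1,0,0,0,0,0,1,0,1,1,1,0,1,0,0,0,0,0,0,0]
Step 6: insert mjj at [1, 36] -> counters=[0,1,0,1,0,0,0,0,0,1,0,0,0,0,0,0,0,0,1,0,0,0,1,1,0,0,0,0,0,1,0,1,1,1,0,1,1,0,0,0,0,0,0]
Step 7: delete b at [23, 32] -> counters=[0,1,0,1,0,0,0,0,0,1,0,0,0,0,0,0,0,0,1,0,0,0,1,0,0,0,0,0,0,1,0,1,0,1,0,1,1,0,0,0,0,0,0]
Step 8: delete jc at [18, 29] -> counters=[0,1,0,1,0,0,0,0,0,1,0,0,0,0,0,0,0,0,0,0,0,0,1,0,0,0,0,0,0,0,0,1,0,1,0,1,1,0,0,0,0,0,0]
Step 9: insert ltf at [22, 31] -> counters=[0,1,0,1,0,0,0,0,0,1,0,0,0,0,0,0,0,0,0,0,0,0,2,0,0,0,0,0,0,0,0,2,0,1,0,1,1,0,0,0,0,0,0]
Step 10: insert fk at [3, 9] -> counters=[0,1,0,2,0,0,0,0,0,2,0,0,0,0,0,0,0,0,0,0,0,0,2,0,0,0,0,0,0,0,0,2,0,1,0,1,1,0,0,0,0,0,0]
Step 11: insert mjj at [1, 36] -> counters=[0,2,0,2,0,0,0,0,0,2,0,0,0,0,0,0,0,0,0,0,0,0,2,0,0,0,0,0,0,0,0,2,0,1,0,1,2,0,0,0,0,0,0]
Step 12: delete t at [33, 35] -> counters=[0,2,0,2,0,0,0,0,0,2,0,0,0,0,0,0,0,0,0,0,0,0,2,0,0,0,0,0,0,0,0,2,0,0,0,0,2,0,0,0,0,0,0]
Step 13: insert jc at [18, 29] -> counters=[0,2,0,2,0,0,0,0,0,2,0,0,0,0,0,0,0,0,1,0,0,0,2,0,0,0,0,0,0,1,0,2,0,0,0,0,2,0,0,0,0,0,0]
Step 14: delete ltf at [22, 31] -> counters=[0,2,0,2,0,0,0,0,0,2,0,0,0,0,0,0,0,0,1,0,0,0,1,0,0,0,0,0,0,1,0,1,0,0,0,0,2,0,0,0,0,0,0]
Step 15: insert mjj at [1, 36] -> counters=[0,3,0,2,0,0,0,0,0,2,0,0,0,0,0,0,0,0,1,0,0,0,1,0,0,0,0,0,0,1,0,1,0,0,0,0,3,0,0,0,0,0,0]
Step 16: insert b at [23, 32] -> counters=[0,3,0,2,0,0,0,0,0,2,0,0,0,0,0,0,0,0,1,0,0,0,1,1,0,0,0,0,0,1,0,1,1,0,0,0,3,0,0,0,0,0,0]
Step 17: insert ltf at [22, 31] -> counters=[0,3,0,2,0,0,0,0,0,2,0,0,0,0,0,0,0,0,1,0,0,0,2,1,0,0,0,0,0,1,0,2,1,0,0,0,3,0,0,0,0,0,0]
Query u: check counters[12]=0 counters[15]=0 -> no

Answer: no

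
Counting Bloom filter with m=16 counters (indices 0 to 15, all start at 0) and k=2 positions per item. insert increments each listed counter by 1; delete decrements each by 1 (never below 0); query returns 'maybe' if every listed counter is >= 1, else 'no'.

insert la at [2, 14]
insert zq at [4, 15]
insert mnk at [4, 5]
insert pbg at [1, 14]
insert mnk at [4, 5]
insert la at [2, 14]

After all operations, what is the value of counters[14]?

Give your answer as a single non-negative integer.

Answer: 3

Derivation:
Step 1: insert la at [2, 14] -> counters=[0,0,1,0,0,0,0,0,0,0,0,0,0,0,1,0]
Step 2: insert zq at [4, 15] -> counters=[0,0,1,0,1,0,0,0,0,0,0,0,0,0,1,1]
Step 3: insert mnk at [4, 5] -> counters=[0,0,1,0,2,1,0,0,0,0,0,0,0,0,1,1]
Step 4: insert pbg at [1, 14] -> counters=[0,1,1,0,2,1,0,0,0,0,0,0,0,0,2,1]
Step 5: insert mnk at [4, 5] -> counters=[0,1,1,0,3,2,0,0,0,0,0,0,0,0,2,1]
Step 6: insert la at [2, 14] -> counters=[0,1,2,0,3,2,0,0,0,0,0,0,0,0,3,1]
Final counters=[0,1,2,0,3,2,0,0,0,0,0,0,0,0,3,1] -> counters[14]=3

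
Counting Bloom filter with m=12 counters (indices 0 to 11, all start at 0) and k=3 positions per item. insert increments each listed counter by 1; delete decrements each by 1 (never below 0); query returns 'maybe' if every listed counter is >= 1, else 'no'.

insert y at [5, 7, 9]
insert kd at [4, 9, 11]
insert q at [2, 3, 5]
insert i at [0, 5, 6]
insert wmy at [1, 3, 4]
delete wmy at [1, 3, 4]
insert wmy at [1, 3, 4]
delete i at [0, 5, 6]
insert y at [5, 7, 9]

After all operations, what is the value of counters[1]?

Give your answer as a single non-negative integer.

Answer: 1

Derivation:
Step 1: insert y at [5, 7, 9] -> counters=[0,0,0,0,0,1,0,1,0,1,0,0]
Step 2: insert kd at [4, 9, 11] -> counters=[0,0,0,0,1,1,0,1,0,2,0,1]
Step 3: insert q at [2, 3, 5] -> counters=[0,0,1,1,1,2,0,1,0,2,0,1]
Step 4: insert i at [0, 5, 6] -> counters=[1,0,1,1,1,3,1,1,0,2,0,1]
Step 5: insert wmy at [1, 3, 4] -> counters=[1,1,1,2,2,3,1,1,0,2,0,1]
Step 6: delete wmy at [1, 3, 4] -> counters=[1,0,1,1,1,3,1,1,0,2,0,1]
Step 7: insert wmy at [1, 3, 4] -> counters=[1,1,1,2,2,3,1,1,0,2,0,1]
Step 8: delete i at [0, 5, 6] -> counters=[0,1,1,2,2,2,0,1,0,2,0,1]
Step 9: insert y at [5, 7, 9] -> counters=[0,1,1,2,2,3,0,2,0,3,0,1]
Final counters=[0,1,1,2,2,3,0,2,0,3,0,1] -> counters[1]=1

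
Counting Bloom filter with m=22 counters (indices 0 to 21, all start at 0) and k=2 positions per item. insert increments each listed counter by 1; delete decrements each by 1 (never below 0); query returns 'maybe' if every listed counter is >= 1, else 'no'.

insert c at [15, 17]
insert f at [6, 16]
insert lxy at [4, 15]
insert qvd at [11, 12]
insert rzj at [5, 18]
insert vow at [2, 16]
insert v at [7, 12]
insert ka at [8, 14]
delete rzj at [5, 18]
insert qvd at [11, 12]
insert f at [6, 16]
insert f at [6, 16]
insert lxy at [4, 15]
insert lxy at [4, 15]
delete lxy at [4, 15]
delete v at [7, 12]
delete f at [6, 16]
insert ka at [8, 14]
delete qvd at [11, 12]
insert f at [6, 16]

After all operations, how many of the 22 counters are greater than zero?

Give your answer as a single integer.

Answer: 10

Derivation:
Step 1: insert c at [15, 17] -> counters=[0,0,0,0,0,0,0,0,0,0,0,0,0,0,0,1,0,1,0,0,0,0]
Step 2: insert f at [6, 16] -> counters=[0,0,0,0,0,0,1,0,0,0,0,0,0,0,0,1,1,1,0,0,0,0]
Step 3: insert lxy at [4, 15] -> counters=[0,0,0,0,1,0,1,0,0,0,0,0,0,0,0,2,1,1,0,0,0,0]
Step 4: insert qvd at [11, 12] -> counters=[0,0,0,0,1,0,1,0,0,0,0,1,1,0,0,2,1,1,0,0,0,0]
Step 5: insert rzj at [5, 18] -> counters=[0,0,0,0,1,1,1,0,0,0,0,1,1,0,0,2,1,1,1,0,0,0]
Step 6: insert vow at [2, 16] -> counters=[0,0,1,0,1,1,1,0,0,0,0,1,1,0,0,2,2,1,1,0,0,0]
Step 7: insert v at [7, 12] -> counters=[0,0,1,0,1,1,1,1,0,0,0,1,2,0,0,2,2,1,1,0,0,0]
Step 8: insert ka at [8, 14] -> counters=[0,0,1,0,1,1,1,1,1,0,0,1,2,0,1,2,2,1,1,0,0,0]
Step 9: delete rzj at [5, 18] -> counters=[0,0,1,0,1,0,1,1,1,0,0,1,2,0,1,2,2,1,0,0,0,0]
Step 10: insert qvd at [11, 12] -> counters=[0,0,1,0,1,0,1,1,1,0,0,2,3,0,1,2,2,1,0,0,0,0]
Step 11: insert f at [6, 16] -> counters=[0,0,1,0,1,0,2,1,1,0,0,2,3,0,1,2,3,1,0,0,0,0]
Step 12: insert f at [6, 16] -> counters=[0,0,1,0,1,0,3,1,1,0,0,2,3,0,1,2,4,1,0,0,0,0]
Step 13: insert lxy at [4, 15] -> counters=[0,0,1,0,2,0,3,1,1,0,0,2,3,0,1,3,4,1,0,0,0,0]
Step 14: insert lxy at [4, 15] -> counters=[0,0,1,0,3,0,3,1,1,0,0,2,3,0,1,4,4,1,0,0,0,0]
Step 15: delete lxy at [4, 15] -> counters=[0,0,1,0,2,0,3,1,1,0,0,2,3,0,1,3,4,1,0,0,0,0]
Step 16: delete v at [7, 12] -> counters=[0,0,1,0,2,0,3,0,1,0,0,2,2,0,1,3,4,1,0,0,0,0]
Step 17: delete f at [6, 16] -> counters=[0,0,1,0,2,0,2,0,1,0,0,2,2,0,1,3,3,1,0,0,0,0]
Step 18: insert ka at [8, 14] -> counters=[0,0,1,0,2,0,2,0,2,0,0,2,2,0,2,3,3,1,0,0,0,0]
Step 19: delete qvd at [11, 12] -> counters=[0,0,1,0,2,0,2,0,2,0,0,1,1,0,2,3,3,1,0,0,0,0]
Step 20: insert f at [6, 16] -> counters=[0,0,1,0,2,0,3,0,2,0,0,1,1,0,2,3,4,1,0,0,0,0]
Final counters=[0,0,1,0,2,0,3,0,2,0,0,1,1,0,2,3,4,1,0,0,0,0] -> 10 nonzero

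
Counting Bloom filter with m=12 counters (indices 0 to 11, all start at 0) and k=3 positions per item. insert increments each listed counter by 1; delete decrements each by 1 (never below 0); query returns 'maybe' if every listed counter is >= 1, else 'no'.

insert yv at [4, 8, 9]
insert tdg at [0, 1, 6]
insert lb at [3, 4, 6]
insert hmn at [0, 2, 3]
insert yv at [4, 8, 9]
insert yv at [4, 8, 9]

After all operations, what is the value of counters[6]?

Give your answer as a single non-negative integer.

Step 1: insert yv at [4, 8, 9] -> counters=[0,0,0,0,1,0,0,0,1,1,0,0]
Step 2: insert tdg at [0, 1, 6] -> counters=[1,1,0,0,1,0,1,0,1,1,0,0]
Step 3: insert lb at [3, 4, 6] -> counters=[1,1,0,1,2,0,2,0,1,1,0,0]
Step 4: insert hmn at [0, 2, 3] -> counters=[2,1,1,2,2,0,2,0,1,1,0,0]
Step 5: insert yv at [4, 8, 9] -> counters=[2,1,1,2,3,0,2,0,2,2,0,0]
Step 6: insert yv at [4, 8, 9] -> counters=[2,1,1,2,4,0,2,0,3,3,0,0]
Final counters=[2,1,1,2,4,0,2,0,3,3,0,0] -> counters[6]=2

Answer: 2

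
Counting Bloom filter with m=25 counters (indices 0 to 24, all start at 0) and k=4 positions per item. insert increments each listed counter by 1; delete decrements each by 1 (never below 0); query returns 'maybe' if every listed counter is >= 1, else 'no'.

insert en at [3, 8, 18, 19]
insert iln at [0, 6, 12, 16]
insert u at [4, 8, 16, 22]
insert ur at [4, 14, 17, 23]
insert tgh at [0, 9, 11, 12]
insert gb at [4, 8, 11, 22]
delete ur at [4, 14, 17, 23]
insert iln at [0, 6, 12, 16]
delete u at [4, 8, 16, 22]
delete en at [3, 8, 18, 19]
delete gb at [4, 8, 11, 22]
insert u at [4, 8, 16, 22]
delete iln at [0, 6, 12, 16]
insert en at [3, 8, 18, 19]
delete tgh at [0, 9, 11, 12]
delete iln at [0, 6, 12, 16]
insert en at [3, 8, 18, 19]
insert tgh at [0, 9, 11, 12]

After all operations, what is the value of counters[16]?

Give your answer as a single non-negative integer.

Answer: 1

Derivation:
Step 1: insert en at [3, 8, 18, 19] -> counters=[0,0,0,1,0,0,0,0,1,0,0,0,0,0,0,0,0,0,1,1,0,0,0,0,0]
Step 2: insert iln at [0, 6, 12, 16] -> counters=[1,0,0,1,0,0,1,0,1,0,0,0,1,0,0,0,1,0,1,1,0,0,0,0,0]
Step 3: insert u at [4, 8, 16, 22] -> counters=[1,0,0,1,1,0,1,0,2,0,0,0,1,0,0,0,2,0,1,1,0,0,1,0,0]
Step 4: insert ur at [4, 14, 17, 23] -> counters=[1,0,0,1,2,0,1,0,2,0,0,0,1,0,1,0,2,1,1,1,0,0,1,1,0]
Step 5: insert tgh at [0, 9, 11, 12] -> counters=[2,0,0,1,2,0,1,0,2,1,0,1,2,0,1,0,2,1,1,1,0,0,1,1,0]
Step 6: insert gb at [4, 8, 11, 22] -> counters=[2,0,0,1,3,0,1,0,3,1,0,2,2,0,1,0,2,1,1,1,0,0,2,1,0]
Step 7: delete ur at [4, 14, 17, 23] -> counters=[2,0,0,1,2,0,1,0,3,1,0,2,2,0,0,0,2,0,1,1,0,0,2,0,0]
Step 8: insert iln at [0, 6, 12, 16] -> counters=[3,0,0,1,2,0,2,0,3,1,0,2,3,0,0,0,3,0,1,1,0,0,2,0,0]
Step 9: delete u at [4, 8, 16, 22] -> counters=[3,0,0,1,1,0,2,0,2,1,0,2,3,0,0,0,2,0,1,1,0,0,1,0,0]
Step 10: delete en at [3, 8, 18, 19] -> counters=[3,0,0,0,1,0,2,0,1,1,0,2,3,0,0,0,2,0,0,0,0,0,1,0,0]
Step 11: delete gb at [4, 8, 11, 22] -> counters=[3,0,0,0,0,0,2,0,0,1,0,1,3,0,0,0,2,0,0,0,0,0,0,0,0]
Step 12: insert u at [4, 8, 16, 22] -> counters=[3,0,0,0,1,0,2,0,1,1,0,1,3,0,0,0,3,0,0,0,0,0,1,0,0]
Step 13: delete iln at [0, 6, 12, 16] -> counters=[2,0,0,0,1,0,1,0,1,1,0,1,2,0,0,0,2,0,0,0,0,0,1,0,0]
Step 14: insert en at [3, 8, 18, 19] -> counters=[2,0,0,1,1,0,1,0,2,1,0,1,2,0,0,0,2,0,1,1,0,0,1,0,0]
Step 15: delete tgh at [0, 9, 11, 12] -> counters=[1,0,0,1,1,0,1,0,2,0,0,0,1,0,0,0,2,0,1,1,0,0,1,0,0]
Step 16: delete iln at [0, 6, 12, 16] -> counters=[0,0,0,1,1,0,0,0,2,0,0,0,0,0,0,0,1,0,1,1,0,0,1,0,0]
Step 17: insert en at [3, 8, 18, 19] -> counters=[0,0,0,2,1,0,0,0,3,0,0,0,0,0,0,0,1,0,2,2,0,0,1,0,0]
Step 18: insert tgh at [0, 9, 11, 12] -> counters=[1,0,0,2,1,0,0,0,3,1,0,1,1,0,0,0,1,0,2,2,0,0,1,0,0]
Final counters=[1,0,0,2,1,0,0,0,3,1,0,1,1,0,0,0,1,0,2,2,0,0,1,0,0] -> counters[16]=1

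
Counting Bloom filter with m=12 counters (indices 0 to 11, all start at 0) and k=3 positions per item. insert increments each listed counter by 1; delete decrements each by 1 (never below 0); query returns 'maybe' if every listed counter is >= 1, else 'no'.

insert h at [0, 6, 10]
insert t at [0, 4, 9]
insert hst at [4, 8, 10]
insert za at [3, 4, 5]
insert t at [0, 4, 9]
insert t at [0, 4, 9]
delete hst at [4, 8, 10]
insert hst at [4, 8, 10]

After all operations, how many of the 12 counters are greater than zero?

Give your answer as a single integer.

Answer: 8

Derivation:
Step 1: insert h at [0, 6, 10] -> counters=[1,0,0,0,0,0,1,0,0,0,1,0]
Step 2: insert t at [0, 4, 9] -> counters=[2,0,0,0,1,0,1,0,0,1,1,0]
Step 3: insert hst at [4, 8, 10] -> counters=[2,0,0,0,2,0,1,0,1,1,2,0]
Step 4: insert za at [3, 4, 5] -> counters=[2,0,0,1,3,1,1,0,1,1,2,0]
Step 5: insert t at [0, 4, 9] -> counters=[3,0,0,1,4,1,1,0,1,2,2,0]
Step 6: insert t at [0, 4, 9] -> counters=[4,0,0,1,5,1,1,0,1,3,2,0]
Step 7: delete hst at [4, 8, 10] -> counters=[4,0,0,1,4,1,1,0,0,3,1,0]
Step 8: insert hst at [4, 8, 10] -> counters=[4,0,0,1,5,1,1,0,1,3,2,0]
Final counters=[4,0,0,1,5,1,1,0,1,3,2,0] -> 8 nonzero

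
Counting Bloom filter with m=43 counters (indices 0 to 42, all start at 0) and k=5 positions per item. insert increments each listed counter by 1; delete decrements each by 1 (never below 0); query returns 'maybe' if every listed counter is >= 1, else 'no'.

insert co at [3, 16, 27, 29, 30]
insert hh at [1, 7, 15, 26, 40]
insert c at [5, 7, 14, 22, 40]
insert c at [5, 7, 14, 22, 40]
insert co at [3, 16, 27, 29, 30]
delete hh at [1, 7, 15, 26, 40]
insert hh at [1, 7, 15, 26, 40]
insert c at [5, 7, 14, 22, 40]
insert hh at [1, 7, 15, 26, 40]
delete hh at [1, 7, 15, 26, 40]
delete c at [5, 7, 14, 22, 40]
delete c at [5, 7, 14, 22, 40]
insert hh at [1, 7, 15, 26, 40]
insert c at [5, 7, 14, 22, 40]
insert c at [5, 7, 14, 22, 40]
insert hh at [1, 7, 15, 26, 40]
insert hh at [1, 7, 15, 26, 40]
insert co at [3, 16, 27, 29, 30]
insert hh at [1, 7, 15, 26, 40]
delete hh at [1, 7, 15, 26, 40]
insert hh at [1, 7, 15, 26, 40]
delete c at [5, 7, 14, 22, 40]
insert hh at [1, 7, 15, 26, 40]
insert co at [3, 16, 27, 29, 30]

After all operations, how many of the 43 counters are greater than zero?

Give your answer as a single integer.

Step 1: insert co at [3, 16, 27, 29, 30] -> counters=[0,0,0,1,0,0,0,0,0,0,0,0,0,0,0,0,1,0,0,0,0,0,0,0,0,0,0,1,0,1,1,0,0,0,0,0,0,0,0,0,0,0,0]
Step 2: insert hh at [1, 7, 15, 26, 40] -> counters=[0,1,0,1,0,0,0,1,0,0,0,0,0,0,0,1,1,0,0,0,0,0,0,0,0,0,1,1,0,1,1,0,0,0,0,0,0,0,0,0,1,0,0]
Step 3: insert c at [5, 7, 14, 22, 40] -> counters=[0,1,0,1,0,1,0,2,0,0,0,0,0,0,1,1,1,0,0,0,0,0,1,0,0,0,1,1,0,1,1,0,0,0,0,0,0,0,0,0,2,0,0]
Step 4: insert c at [5, 7, 14, 22, 40] -> counters=[0,1,0,1,0,2,0,3,0,0,0,0,0,0,2,1,1,0,0,0,0,0,2,0,0,0,1,1,0,1,1,0,0,0,0,0,0,0,0,0,3,0,0]
Step 5: insert co at [3, 16, 27, 29, 30] -> counters=[0,1,0,2,0,2,0,3,0,0,0,0,0,0,2,1,2,0,0,0,0,0,2,0,0,0,1,2,0,2,2,0,0,0,0,0,0,0,0,0,3,0,0]
Step 6: delete hh at [1, 7, 15, 26, 40] -> counters=[0,0,0,2,0,2,0,2,0,0,0,0,0,0,2,0,2,0,0,0,0,0,2,0,0,0,0,2,0,2,2,0,0,0,0,0,0,0,0,0,2,0,0]
Step 7: insert hh at [1, 7, 15, 26, 40] -> counters=[0,1,0,2,0,2,0,3,0,0,0,0,0,0,2,1,2,0,0,0,0,0,2,0,0,0,1,2,0,2,2,0,0,0,0,0,0,0,0,0,3,0,0]
Step 8: insert c at [5, 7, 14, 22, 40] -> counters=[0,1,0,2,0,3,0,4,0,0,0,0,0,0,3,1,2,0,0,0,0,0,3,0,0,0,1,2,0,2,2,0,0,0,0,0,0,0,0,0,4,0,0]
Step 9: insert hh at [1, 7, 15, 26, 40] -> counters=[0,2,0,2,0,3,0,5,0,0,0,0,0,0,3,2,2,0,0,0,0,0,3,0,0,0,2,2,0,2,2,0,0,0,0,0,0,0,0,0,5,0,0]
Step 10: delete hh at [1, 7, 15, 26, 40] -> counters=[0,1,0,2,0,3,0,4,0,0,0,0,0,0,3,1,2,0,0,0,0,0,3,0,0,0,1,2,0,2,2,0,0,0,0,0,0,0,0,0,4,0,0]
Step 11: delete c at [5, 7, 14, 22, 40] -> counters=[0,1,0,2,0,2,0,3,0,0,0,0,0,0,2,1,2,0,0,0,0,0,2,0,0,0,1,2,0,2,2,0,0,0,0,0,0,0,0,0,3,0,0]
Step 12: delete c at [5, 7, 14, 22, 40] -> counters=[0,1,0,2,0,1,0,2,0,0,0,0,0,0,1,1,2,0,0,0,0,0,1,0,0,0,1,2,0,2,2,0,0,0,0,0,0,0,0,0,2,0,0]
Step 13: insert hh at [1, 7, 15, 26, 40] -> counters=[0,2,0,2,0,1,0,3,0,0,0,0,0,0,1,2,2,0,0,0,0,0,1,0,0,0,2,2,0,2,2,0,0,0,0,0,0,0,0,0,3,0,0]
Step 14: insert c at [5, 7, 14, 22, 40] -> counters=[0,2,0,2,0,2,0,4,0,0,0,0,0,0,2,2,2,0,0,0,0,0,2,0,0,0,2,2,0,2,2,0,0,0,0,0,0,0,0,0,4,0,0]
Step 15: insert c at [5, 7, 14, 22, 40] -> counters=[0,2,0,2,0,3,0,5,0,0,0,0,0,0,3,2,2,0,0,0,0,0,3,0,0,0,2,2,0,2,2,0,0,0,0,0,0,0,0,0,5,0,0]
Step 16: insert hh at [1, 7, 15, 26, 40] -> counters=[0,3,0,2,0,3,0,6,0,0,0,0,0,0,3,3,2,0,0,0,0,0,3,0,0,0,3,2,0,2,2,0,0,0,0,0,0,0,0,0,6,0,0]
Step 17: insert hh at [1, 7, 15, 26, 40] -> counters=[0,4,0,2,0,3,0,7,0,0,0,0,0,0,3,4,2,0,0,0,0,0,3,0,0,0,4,2,0,2,2,0,0,0,0,0,0,0,0,0,7,0,0]
Step 18: insert co at [3, 16, 27, 29, 30] -> counters=[0,4,0,3,0,3,0,7,0,0,0,0,0,0,3,4,3,0,0,0,0,0,3,0,0,0,4,3,0,3,3,0,0,0,0,0,0,0,0,0,7,0,0]
Step 19: insert hh at [1, 7, 15, 26, 40] -> counters=[0,5,0,3,0,3,0,8,0,0,0,0,0,0,3,5,3,0,0,0,0,0,3,0,0,0,5,3,0,3,3,0,0,0,0,0,0,0,0,0,8,0,0]
Step 20: delete hh at [1, 7, 15, 26, 40] -> counters=[0,4,0,3,0,3,0,7,0,0,0,0,0,0,3,4,3,0,0,0,0,0,3,0,0,0,4,3,0,3,3,0,0,0,0,0,0,0,0,0,7,0,0]
Step 21: insert hh at [1, 7, 15, 26, 40] -> counters=[0,5,0,3,0,3,0,8,0,0,0,0,0,0,3,5,3,0,0,0,0,0,3,0,0,0,5,3,0,3,3,0,0,0,0,0,0,0,0,0,8,0,0]
Step 22: delete c at [5, 7, 14, 22, 40] -> counters=[0,5,0,3,0,2,0,7,0,0,0,0,0,0,2,5,3,0,0,0,0,0,2,0,0,0,5,3,0,3,3,0,0,0,0,0,0,0,0,0,7,0,0]
Step 23: insert hh at [1, 7, 15, 26, 40] -> counters=[0,6,0,3,0,2,0,8,0,0,0,0,0,0,2,6,3,0,0,0,0,0,2,0,0,0,6,3,0,3,3,0,0,0,0,0,0,0,0,0,8,0,0]
Step 24: insert co at [3, 16, 27, 29, 30] -> counters=[0,6,0,4,0,2,0,8,0,0,0,0,0,0,2,6,4,0,0,0,0,0,2,0,0,0,6,4,0,4,4,0,0,0,0,0,0,0,0,0,8,0,0]
Final counters=[0,6,0,4,0,2,0,8,0,0,0,0,0,0,2,6,4,0,0,0,0,0,2,0,0,0,6,4,0,4,4,0,0,0,0,0,0,0,0,0,8,0,0] -> 13 nonzero

Answer: 13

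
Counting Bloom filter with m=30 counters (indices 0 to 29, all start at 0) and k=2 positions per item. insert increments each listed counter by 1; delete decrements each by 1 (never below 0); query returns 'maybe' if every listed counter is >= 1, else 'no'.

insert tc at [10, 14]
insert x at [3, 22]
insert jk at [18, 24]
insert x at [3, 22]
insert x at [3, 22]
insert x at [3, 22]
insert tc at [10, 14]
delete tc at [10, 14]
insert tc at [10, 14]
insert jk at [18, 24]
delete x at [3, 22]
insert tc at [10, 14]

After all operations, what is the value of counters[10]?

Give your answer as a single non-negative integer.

Answer: 3

Derivation:
Step 1: insert tc at [10, 14] -> counters=[0,0,0,0,0,0,0,0,0,0,1,0,0,0,1,0,0,0,0,0,0,0,0,0,0,0,0,0,0,0]
Step 2: insert x at [3, 22] -> counters=[0,0,0,1,0,0,0,0,0,0,1,0,0,0,1,0,0,0,0,0,0,0,1,0,0,0,0,0,0,0]
Step 3: insert jk at [18, 24] -> counters=[0,0,0,1,0,0,0,0,0,0,1,0,0,0,1,0,0,0,1,0,0,0,1,0,1,0,0,0,0,0]
Step 4: insert x at [3, 22] -> counters=[0,0,0,2,0,0,0,0,0,0,1,0,0,0,1,0,0,0,1,0,0,0,2,0,1,0,0,0,0,0]
Step 5: insert x at [3, 22] -> counters=[0,0,0,3,0,0,0,0,0,0,1,0,0,0,1,0,0,0,1,0,0,0,3,0,1,0,0,0,0,0]
Step 6: insert x at [3, 22] -> counters=[0,0,0,4,0,0,0,0,0,0,1,0,0,0,1,0,0,0,1,0,0,0,4,0,1,0,0,0,0,0]
Step 7: insert tc at [10, 14] -> counters=[0,0,0,4,0,0,0,0,0,0,2,0,0,0,2,0,0,0,1,0,0,0,4,0,1,0,0,0,0,0]
Step 8: delete tc at [10, 14] -> counters=[0,0,0,4,0,0,0,0,0,0,1,0,0,0,1,0,0,0,1,0,0,0,4,0,1,0,0,0,0,0]
Step 9: insert tc at [10, 14] -> counters=[0,0,0,4,0,0,0,0,0,0,2,0,0,0,2,0,0,0,1,0,0,0,4,0,1,0,0,0,0,0]
Step 10: insert jk at [18, 24] -> counters=[0,0,0,4,0,0,0,0,0,0,2,0,0,0,2,0,0,0,2,0,0,0,4,0,2,0,0,0,0,0]
Step 11: delete x at [3, 22] -> counters=[0,0,0,3,0,0,0,0,0,0,2,0,0,0,2,0,0,0,2,0,0,0,3,0,2,0,0,0,0,0]
Step 12: insert tc at [10, 14] -> counters=[0,0,0,3,0,0,0,0,0,0,3,0,0,0,3,0,0,0,2,0,0,0,3,0,2,0,0,0,0,0]
Final counters=[0,0,0,3,0,0,0,0,0,0,3,0,0,0,3,0,0,0,2,0,0,0,3,0,2,0,0,0,0,0] -> counters[10]=3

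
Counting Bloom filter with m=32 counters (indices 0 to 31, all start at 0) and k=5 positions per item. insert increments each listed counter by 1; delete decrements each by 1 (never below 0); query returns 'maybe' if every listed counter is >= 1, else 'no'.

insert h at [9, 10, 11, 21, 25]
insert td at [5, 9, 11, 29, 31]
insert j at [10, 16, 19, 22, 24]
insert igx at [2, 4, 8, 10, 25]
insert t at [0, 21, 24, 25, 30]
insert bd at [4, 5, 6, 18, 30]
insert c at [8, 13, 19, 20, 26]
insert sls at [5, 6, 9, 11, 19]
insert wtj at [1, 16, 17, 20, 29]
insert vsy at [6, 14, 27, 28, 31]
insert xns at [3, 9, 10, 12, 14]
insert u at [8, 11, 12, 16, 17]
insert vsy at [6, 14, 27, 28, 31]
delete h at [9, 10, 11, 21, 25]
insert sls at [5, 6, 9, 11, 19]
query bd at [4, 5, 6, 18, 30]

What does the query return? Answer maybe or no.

Step 1: insert h at [9, 10, 11, 21, 25] -> counters=[0,0,0,0,0,0,0,0,0,1,1,1,0,0,0,0,0,0,0,0,0,1,0,0,0,1,0,0,0,0,0,0]
Step 2: insert td at [5, 9, 11, 29, 31] -> counters=[0,0,0,0,0,1,0,0,0,2,1,2,0,0,0,0,0,0,0,0,0,1,0,0,0,1,0,0,0,1,0,1]
Step 3: insert j at [10, 16, 19, 22, 24] -> counters=[0,0,0,0,0,1,0,0,0,2,2,2,0,0,0,0,1,0,0,1,0,1,1,0,1,1,0,0,0,1,0,1]
Step 4: insert igx at [2, 4, 8, 10, 25] -> counters=[0,0,1,0,1,1,0,0,1,2,3,2,0,0,0,0,1,0,0,1,0,1,1,0,1,2,0,0,0,1,0,1]
Step 5: insert t at [0, 21, 24, 25, 30] -> counters=[1,0,1,0,1,1,0,0,1,2,3,2,0,0,0,0,1,0,0,1,0,2,1,0,2,3,0,0,0,1,1,1]
Step 6: insert bd at [4, 5, 6, 18, 30] -> counters=[1,0,1,0,2,2,1,0,1,2,3,2,0,0,0,0,1,0,1,1,0,2,1,0,2,3,0,0,0,1,2,1]
Step 7: insert c at [8, 13, 19, 20, 26] -> counters=[1,0,1,0,2,2,1,0,2,2,3,2,0,1,0,0,1,0,1,2,1,2,1,0,2,3,1,0,0,1,2,1]
Step 8: insert sls at [5, 6, 9, 11, 19] -> counters=[1,0,1,0,2,3,2,0,2,3,3,3,0,1,0,0,1,0,1,3,1,2,1,0,2,3,1,0,0,1,2,1]
Step 9: insert wtj at [1, 16, 17, 20, 29] -> counters=[1,1,1,0,2,3,2,0,2,3,3,3,0,1,0,0,2,1,1,3,2,2,1,0,2,3,1,0,0,2,2,1]
Step 10: insert vsy at [6, 14, 27, 28, 31] -> counters=[1,1,1,0,2,3,3,0,2,3,3,3,0,1,1,0,2,1,1,3,2,2,1,0,2,3,1,1,1,2,2,2]
Step 11: insert xns at [3, 9, 10, 12, 14] -> counters=[1,1,1,1,2,3,3,0,2,4,4,3,1,1,2,0,2,1,1,3,2,2,1,0,2,3,1,1,1,2,2,2]
Step 12: insert u at [8, 11, 12, 16, 17] -> counters=[1,1,1,1,2,3,3,0,3,4,4,4,2,1,2,0,3,2,1,3,2,2,1,0,2,3,1,1,1,2,2,2]
Step 13: insert vsy at [6, 14, 27, 28, 31] -> counters=[1,1,1,1,2,3,4,0,3,4,4,4,2,1,3,0,3,2,1,3,2,2,1,0,2,3,1,2,2,2,2,3]
Step 14: delete h at [9, 10, 11, 21, 25] -> counters=[1,1,1,1,2,3,4,0,3,3,3,3,2,1,3,0,3,2,1,3,2,1,1,0,2,2,1,2,2,2,2,3]
Step 15: insert sls at [5, 6, 9, 11, 19] -> counters=[1,1,1,1,2,4,5,0,3,4,3,4,2,1,3,0,3,2,1,4,2,1,1,0,2,2,1,2,2,2,2,3]
Query bd: check counters[4]=2 counters[5]=4 counters[6]=5 counters[18]=1 counters[30]=2 -> maybe

Answer: maybe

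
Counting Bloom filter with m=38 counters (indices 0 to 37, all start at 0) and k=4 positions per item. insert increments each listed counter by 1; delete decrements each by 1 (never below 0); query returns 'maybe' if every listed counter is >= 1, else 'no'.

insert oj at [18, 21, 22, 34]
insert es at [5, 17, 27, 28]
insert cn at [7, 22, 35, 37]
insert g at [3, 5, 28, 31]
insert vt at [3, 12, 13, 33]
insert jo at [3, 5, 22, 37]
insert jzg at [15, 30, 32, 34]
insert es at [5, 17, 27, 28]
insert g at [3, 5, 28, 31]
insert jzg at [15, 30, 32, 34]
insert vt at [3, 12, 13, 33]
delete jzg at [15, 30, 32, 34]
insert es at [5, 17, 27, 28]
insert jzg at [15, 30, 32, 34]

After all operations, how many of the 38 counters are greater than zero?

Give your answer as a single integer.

Answer: 19

Derivation:
Step 1: insert oj at [18, 21, 22, 34] -> counters=[0,0,0,0,0,0,0,0,0,0,0,0,0,0,0,0,0,0,1,0,0,1,1,0,0,0,0,0,0,0,0,0,0,0,1,0,0,0]
Step 2: insert es at [5, 17, 27, 28] -> counters=[0,0,0,0,0,1,0,0,0,0,0,0,0,0,0,0,0,1,1,0,0,1,1,0,0,0,0,1,1,0,0,0,0,0,1,0,0,0]
Step 3: insert cn at [7, 22, 35, 37] -> counters=[0,0,0,0,0,1,0,1,0,0,0,0,0,0,0,0,0,1,1,0,0,1,2,0,0,0,0,1,1,0,0,0,0,0,1,1,0,1]
Step 4: insert g at [3, 5, 28, 31] -> counters=[0,0,0,1,0,2,0,1,0,0,0,0,0,0,0,0,0,1,1,0,0,1,2,0,0,0,0,1,2,0,0,1,0,0,1,1,0,1]
Step 5: insert vt at [3, 12, 13, 33] -> counters=[0,0,0,2,0,2,0,1,0,0,0,0,1,1,0,0,0,1,1,0,0,1,2,0,0,0,0,1,2,0,0,1,0,1,1,1,0,1]
Step 6: insert jo at [3, 5, 22, 37] -> counters=[0,0,0,3,0,3,0,1,0,0,0,0,1,1,0,0,0,1,1,0,0,1,3,0,0,0,0,1,2,0,0,1,0,1,1,1,0,2]
Step 7: insert jzg at [15, 30, 32, 34] -> counters=[0,0,0,3,0,3,0,1,0,0,0,0,1,1,0,1,0,1,1,0,0,1,3,0,0,0,0,1,2,0,1,1,1,1,2,1,0,2]
Step 8: insert es at [5, 17, 27, 28] -> counters=[0,0,0,3,0,4,0,1,0,0,0,0,1,1,0,1,0,2,1,0,0,1,3,0,0,0,0,2,3,0,1,1,1,1,2,1,0,2]
Step 9: insert g at [3, 5, 28, 31] -> counters=[0,0,0,4,0,5,0,1,0,0,0,0,1,1,0,1,0,2,1,0,0,1,3,0,0,0,0,2,4,0,1,2,1,1,2,1,0,2]
Step 10: insert jzg at [15, 30, 32, 34] -> counters=[0,0,0,4,0,5,0,1,0,0,0,0,1,1,0,2,0,2,1,0,0,1,3,0,0,0,0,2,4,0,2,2,2,1,3,1,0,2]
Step 11: insert vt at [3, 12, 13, 33] -> counters=[0,0,0,5,0,5,0,1,0,0,0,0,2,2,0,2,0,2,1,0,0,1,3,0,0,0,0,2,4,0,2,2,2,2,3,1,0,2]
Step 12: delete jzg at [15, 30, 32, 34] -> counters=[0,0,0,5,0,5,0,1,0,0,0,0,2,2,0,1,0,2,1,0,0,1,3,0,0,0,0,2,4,0,1,2,1,2,2,1,0,2]
Step 13: insert es at [5, 17, 27, 28] -> counters=[0,0,0,5,0,6,0,1,0,0,0,0,2,2,0,1,0,3,1,0,0,1,3,0,0,0,0,3,5,0,1,2,1,2,2,1,0,2]
Step 14: insert jzg at [15, 30, 32, 34] -> counters=[0,0,0,5,0,6,0,1,0,0,0,0,2,2,0,2,0,3,1,0,0,1,3,0,0,0,0,3,5,0,2,2,2,2,3,1,0,2]
Final counters=[0,0,0,5,0,6,0,1,0,0,0,0,2,2,0,2,0,3,1,0,0,1,3,0,0,0,0,3,5,0,2,2,2,2,3,1,0,2] -> 19 nonzero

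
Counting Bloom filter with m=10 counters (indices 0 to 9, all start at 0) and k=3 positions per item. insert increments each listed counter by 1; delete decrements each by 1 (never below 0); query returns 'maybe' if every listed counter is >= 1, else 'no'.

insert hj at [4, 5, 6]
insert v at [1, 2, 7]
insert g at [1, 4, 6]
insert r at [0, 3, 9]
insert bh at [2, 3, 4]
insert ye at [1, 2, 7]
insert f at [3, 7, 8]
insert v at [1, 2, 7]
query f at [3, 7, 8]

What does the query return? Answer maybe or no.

Step 1: insert hj at [4, 5, 6] -> counters=[0,0,0,0,1,1,1,0,0,0]
Step 2: insert v at [1, 2, 7] -> counters=[0,1,1,0,1,1,1,1,0,0]
Step 3: insert g at [1, 4, 6] -> counters=[0,2,1,0,2,1,2,1,0,0]
Step 4: insert r at [0, 3, 9] -> counters=[1,2,1,1,2,1,2,1,0,1]
Step 5: insert bh at [2, 3, 4] -> counters=[1,2,2,2,3,1,2,1,0,1]
Step 6: insert ye at [1, 2, 7] -> counters=[1,3,3,2,3,1,2,2,0,1]
Step 7: insert f at [3, 7, 8] -> counters=[1,3,3,3,3,1,2,3,1,1]
Step 8: insert v at [1, 2, 7] -> counters=[1,4,4,3,3,1,2,4,1,1]
Query f: check counters[3]=3 counters[7]=4 counters[8]=1 -> maybe

Answer: maybe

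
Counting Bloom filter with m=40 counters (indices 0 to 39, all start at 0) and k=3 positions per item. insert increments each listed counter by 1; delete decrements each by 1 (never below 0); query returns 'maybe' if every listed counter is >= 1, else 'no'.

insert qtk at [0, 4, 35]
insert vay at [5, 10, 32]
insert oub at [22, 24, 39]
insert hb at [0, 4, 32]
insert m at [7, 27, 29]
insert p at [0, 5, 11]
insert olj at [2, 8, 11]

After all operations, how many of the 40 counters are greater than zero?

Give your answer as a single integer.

Answer: 15

Derivation:
Step 1: insert qtk at [0, 4, 35] -> counters=[1,0,0,0,1,0,0,0,0,0,0,0,0,0,0,0,0,0,0,0,0,0,0,0,0,0,0,0,0,0,0,0,0,0,0,1,0,0,0,0]
Step 2: insert vay at [5, 10, 32] -> counters=[1,0,0,0,1,1,0,0,0,0,1,0,0,0,0,0,0,0,0,0,0,0,0,0,0,0,0,0,0,0,0,0,1,0,0,1,0,0,0,0]
Step 3: insert oub at [22, 24, 39] -> counters=[1,0,0,0,1,1,0,0,0,0,1,0,0,0,0,0,0,0,0,0,0,0,1,0,1,0,0,0,0,0,0,0,1,0,0,1,0,0,0,1]
Step 4: insert hb at [0, 4, 32] -> counters=[2,0,0,0,2,1,0,0,0,0,1,0,0,0,0,0,0,0,0,0,0,0,1,0,1,0,0,0,0,0,0,0,2,0,0,1,0,0,0,1]
Step 5: insert m at [7, 27, 29] -> counters=[2,0,0,0,2,1,0,1,0,0,1,0,0,0,0,0,0,0,0,0,0,0,1,0,1,0,0,1,0,1,0,0,2,0,0,1,0,0,0,1]
Step 6: insert p at [0, 5, 11] -> counters=[3,0,0,0,2,2,0,1,0,0,1,1,0,0,0,0,0,0,0,0,0,0,1,0,1,0,0,1,0,1,0,0,2,0,0,1,0,0,0,1]
Step 7: insert olj at [2, 8, 11] -> counters=[3,0,1,0,2,2,0,1,1,0,1,2,0,0,0,0,0,0,0,0,0,0,1,0,1,0,0,1,0,1,0,0,2,0,0,1,0,0,0,1]
Final counters=[3,0,1,0,2,2,0,1,1,0,1,2,0,0,0,0,0,0,0,0,0,0,1,0,1,0,0,1,0,1,0,0,2,0,0,1,0,0,0,1] -> 15 nonzero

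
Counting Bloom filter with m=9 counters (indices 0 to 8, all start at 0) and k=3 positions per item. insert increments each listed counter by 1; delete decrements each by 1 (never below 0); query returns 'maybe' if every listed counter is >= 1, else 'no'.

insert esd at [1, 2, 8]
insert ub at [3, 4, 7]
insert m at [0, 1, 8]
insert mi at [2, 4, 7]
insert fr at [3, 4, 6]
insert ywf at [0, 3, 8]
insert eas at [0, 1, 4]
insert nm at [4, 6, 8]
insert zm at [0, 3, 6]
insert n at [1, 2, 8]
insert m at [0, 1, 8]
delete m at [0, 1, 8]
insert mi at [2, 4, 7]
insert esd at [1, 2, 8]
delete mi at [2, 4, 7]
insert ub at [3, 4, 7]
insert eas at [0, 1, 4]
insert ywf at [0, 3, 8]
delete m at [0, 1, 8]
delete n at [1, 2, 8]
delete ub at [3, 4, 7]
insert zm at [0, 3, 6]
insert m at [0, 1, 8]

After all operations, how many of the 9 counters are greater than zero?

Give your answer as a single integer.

Step 1: insert esd at [1, 2, 8] -> counters=[0,1,1,0,0,0,0,0,1]
Step 2: insert ub at [3, 4, 7] -> counters=[0,1,1,1,1,0,0,1,1]
Step 3: insert m at [0, 1, 8] -> counters=[1,2,1,1,1,0,0,1,2]
Step 4: insert mi at [2, 4, 7] -> counters=[1,2,2,1,2,0,0,2,2]
Step 5: insert fr at [3, 4, 6] -> counters=[1,2,2,2,3,0,1,2,2]
Step 6: insert ywf at [0, 3, 8] -> counters=[2,2,2,3,3,0,1,2,3]
Step 7: insert eas at [0, 1, 4] -> counters=[3,3,2,3,4,0,1,2,3]
Step 8: insert nm at [4, 6, 8] -> counters=[3,3,2,3,5,0,2,2,4]
Step 9: insert zm at [0, 3, 6] -> counters=[4,3,2,4,5,0,3,2,4]
Step 10: insert n at [1, 2, 8] -> counters=[4,4,3,4,5,0,3,2,5]
Step 11: insert m at [0, 1, 8] -> counters=[5,5,3,4,5,0,3,2,6]
Step 12: delete m at [0, 1, 8] -> counters=[4,4,3,4,5,0,3,2,5]
Step 13: insert mi at [2, 4, 7] -> counters=[4,4,4,4,6,0,3,3,5]
Step 14: insert esd at [1, 2, 8] -> counters=[4,5,5,4,6,0,3,3,6]
Step 15: delete mi at [2, 4, 7] -> counters=[4,5,4,4,5,0,3,2,6]
Step 16: insert ub at [3, 4, 7] -> counters=[4,5,4,5,6,0,3,3,6]
Step 17: insert eas at [0, 1, 4] -> counters=[5,6,4,5,7,0,3,3,6]
Step 18: insert ywf at [0, 3, 8] -> counters=[6,6,4,6,7,0,3,3,7]
Step 19: delete m at [0, 1, 8] -> counters=[5,5,4,6,7,0,3,3,6]
Step 20: delete n at [1, 2, 8] -> counters=[5,4,3,6,7,0,3,3,5]
Step 21: delete ub at [3, 4, 7] -> counters=[5,4,3,5,6,0,3,2,5]
Step 22: insert zm at [0, 3, 6] -> counters=[6,4,3,6,6,0,4,2,5]
Step 23: insert m at [0, 1, 8] -> counters=[7,5,3,6,6,0,4,2,6]
Final counters=[7,5,3,6,6,0,4,2,6] -> 8 nonzero

Answer: 8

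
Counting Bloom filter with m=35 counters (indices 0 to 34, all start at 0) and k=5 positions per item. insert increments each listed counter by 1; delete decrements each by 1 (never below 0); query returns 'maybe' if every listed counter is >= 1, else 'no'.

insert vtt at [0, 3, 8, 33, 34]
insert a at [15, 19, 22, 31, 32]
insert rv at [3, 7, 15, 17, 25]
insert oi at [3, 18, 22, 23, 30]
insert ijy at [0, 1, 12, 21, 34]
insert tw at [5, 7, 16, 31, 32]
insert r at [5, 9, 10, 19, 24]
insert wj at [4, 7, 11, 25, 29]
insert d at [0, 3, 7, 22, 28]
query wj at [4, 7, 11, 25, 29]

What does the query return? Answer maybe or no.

Step 1: insert vtt at [0, 3, 8, 33, 34] -> counters=[1,0,0,1,0,0,0,0,1,0,0,0,0,0,0,0,0,0,0,0,0,0,0,0,0,0,0,0,0,0,0,0,0,1,1]
Step 2: insert a at [15, 19, 22, 31, 32] -> counters=[1,0,0,1,0,0,0,0,1,0,0,0,0,0,0,1,0,0,0,1,0,0,1,0,0,0,0,0,0,0,0,1,1,1,1]
Step 3: insert rv at [3, 7, 15, 17, 25] -> counters=[1,0,0,2,0,0,0,1,1,0,0,0,0,0,0,2,0,1,0,1,0,0,1,0,0,1,0,0,0,0,0,1,1,1,1]
Step 4: insert oi at [3, 18, 22, 23, 30] -> counters=[1,0,0,3,0,0,0,1,1,0,0,0,0,0,0,2,0,1,1,1,0,0,2,1,0,1,0,0,0,0,1,1,1,1,1]
Step 5: insert ijy at [0, 1, 12, 21, 34] -> counters=[2,1,0,3,0,0,0,1,1,0,0,0,1,0,0,2,0,1,1,1,0,1,2,1,0,1,0,0,0,0,1,1,1,1,2]
Step 6: insert tw at [5, 7, 16, 31, 32] -> counters=[2,1,0,3,0,1,0,2,1,0,0,0,1,0,0,2,1,1,1,1,0,1,2,1,0,1,0,0,0,0,1,2,2,1,2]
Step 7: insert r at [5, 9, 10, 19, 24] -> counters=[2,1,0,3,0,2,0,2,1,1,1,0,1,0,0,2,1,1,1,2,0,1,2,1,1,1,0,0,0,0,1,2,2,1,2]
Step 8: insert wj at [4, 7, 11, 25, 29] -> counters=[2,1,0,3,1,2,0,3,1,1,1,1,1,0,0,2,1,1,1,2,0,1,2,1,1,2,0,0,0,1,1,2,2,1,2]
Step 9: insert d at [0, 3, 7, 22, 28] -> counters=[3,1,0,4,1,2,0,4,1,1,1,1,1,0,0,2,1,1,1,2,0,1,3,1,1,2,0,0,1,1,1,2,2,1,2]
Query wj: check counters[4]=1 counters[7]=4 counters[11]=1 counters[25]=2 counters[29]=1 -> maybe

Answer: maybe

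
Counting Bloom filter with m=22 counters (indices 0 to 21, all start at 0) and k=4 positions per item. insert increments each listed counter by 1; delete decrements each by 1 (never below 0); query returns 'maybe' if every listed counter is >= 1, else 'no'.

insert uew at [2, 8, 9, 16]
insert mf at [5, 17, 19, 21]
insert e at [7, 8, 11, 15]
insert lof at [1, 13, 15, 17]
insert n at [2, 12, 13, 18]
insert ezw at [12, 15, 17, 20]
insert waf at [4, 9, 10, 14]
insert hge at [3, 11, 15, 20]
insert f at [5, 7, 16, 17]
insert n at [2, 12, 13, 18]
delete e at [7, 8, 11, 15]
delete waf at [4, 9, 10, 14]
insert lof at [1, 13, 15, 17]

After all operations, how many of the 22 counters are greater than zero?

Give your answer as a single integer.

Step 1: insert uew at [2, 8, 9, 16] -> counters=[0,0,1,0,0,0,0,0,1,1,0,0,0,0,0,0,1,0,0,0,0,0]
Step 2: insert mf at [5, 17, 19, 21] -> counters=[0,0,1,0,0,1,0,0,1,1,0,0,0,0,0,0,1,1,0,1,0,1]
Step 3: insert e at [7, 8, 11, 15] -> counters=[0,0,1,0,0,1,0,1,2,1,0,1,0,0,0,1,1,1,0,1,0,1]
Step 4: insert lof at [1, 13, 15, 17] -> counters=[0,1,1,0,0,1,0,1,2,1,0,1,0,1,0,2,1,2,0,1,0,1]
Step 5: insert n at [2, 12, 13, 18] -> counters=[0,1,2,0,0,1,0,1,2,1,0,1,1,2,0,2,1,2,1,1,0,1]
Step 6: insert ezw at [12, 15, 17, 20] -> counters=[0,1,2,0,0,1,0,1,2,1,0,1,2,2,0,3,1,3,1,1,1,1]
Step 7: insert waf at [4, 9, 10, 14] -> counters=[0,1,2,0,1,1,0,1,2,2,1,1,2,2,1,3,1,3,1,1,1,1]
Step 8: insert hge at [3, 11, 15, 20] -> counters=[0,1,2,1,1,1,0,1,2,2,1,2,2,2,1,4,1,3,1,1,2,1]
Step 9: insert f at [5, 7, 16, 17] -> counters=[0,1,2,1,1,2,0,2,2,2,1,2,2,2,1,4,2,4,1,1,2,1]
Step 10: insert n at [2, 12, 13, 18] -> counters=[0,1,3,1,1,2,0,2,2,2,1,2,3,3,1,4,2,4,2,1,2,1]
Step 11: delete e at [7, 8, 11, 15] -> counters=[0,1,3,1,1,2,0,1,1,2,1,1,3,3,1,3,2,4,2,1,2,1]
Step 12: delete waf at [4, 9, 10, 14] -> counters=[0,1,3,1,0,2,0,1,1,1,0,1,3,3,0,3,2,4,2,1,2,1]
Step 13: insert lof at [1, 13, 15, 17] -> counters=[0,2,3,1,0,2,0,1,1,1,0,1,3,4,0,4,2,5,2,1,2,1]
Final counters=[0,2,3,1,0,2,0,1,1,1,0,1,3,4,0,4,2,5,2,1,2,1] -> 17 nonzero

Answer: 17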